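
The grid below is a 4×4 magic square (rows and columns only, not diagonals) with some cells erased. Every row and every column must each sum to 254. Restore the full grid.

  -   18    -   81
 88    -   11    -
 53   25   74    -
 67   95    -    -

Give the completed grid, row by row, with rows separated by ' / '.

46 18 109 81 / 88 116 11 39 / 53 25 74 102 / 67 95 60 32

Using row 3: 53 + 25 + 74 + ? → (3,4) = 254 − 152 = 102.
From column 1, 254 − (88 + 53 + 67) gives (1,1) = 46.
From column 2, 254 − (18 + 25 + 95) gives (2,2) = 116.
From row 1, 254 − (46 + 18 + 81) gives (1,3) = 109.
Row 2: 88 + 116 + 11 + ? = 254, so (2,4) = 39.
Using column 3: 109 + 11 + 74 + ? → (4,3) = 254 − 194 = 60.
From column 4, 254 − (81 + 39 + 102) gives (4,4) = 32.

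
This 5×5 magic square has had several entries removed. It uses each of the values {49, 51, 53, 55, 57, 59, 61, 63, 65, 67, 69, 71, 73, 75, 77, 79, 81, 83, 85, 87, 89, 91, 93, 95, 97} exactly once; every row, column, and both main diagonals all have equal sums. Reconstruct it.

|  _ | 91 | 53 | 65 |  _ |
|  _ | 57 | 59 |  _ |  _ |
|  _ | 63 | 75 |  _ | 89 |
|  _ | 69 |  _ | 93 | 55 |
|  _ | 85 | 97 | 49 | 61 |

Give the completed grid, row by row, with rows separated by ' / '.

79 91 53 65 77 / 95 57 59 71 83 / 51 63 75 87 89 / 67 69 81 93 55 / 73 85 97 49 61

The 25 entries sum to 1825, so each line sums to 1825/5 = 365.
Using row 5: 85 + 97 + 49 + 61 + ? → (5,1) = 365 − 292 = 73.
Column 3: 53 + 59 + 75 + 97 + ? = 365, so (4,3) = 81.
Using main diagonal: 57 + 75 + 93 + 61 + ? → (1,1) = 365 − 286 = 79.
Row 1 must total 365; the given cells sum to 288, so (1,5) = 77.
The remaining cell in row 4 is (4,1) = 365 − 298 = 67.
The remaining cell in column 5 is (2,5) = 365 − 282 = 83.
Anti-diagonal must total 365; the given cells sum to 294, so (2,4) = 71.
Row 2: 57 + 59 + 71 + 83 + ? = 365, so (2,1) = 95.
Using column 1: 79 + 95 + 67 + 73 + ? → (3,1) = 365 − 314 = 51.
Column 4: 65 + 71 + 93 + 49 + ? = 365, so (3,4) = 87.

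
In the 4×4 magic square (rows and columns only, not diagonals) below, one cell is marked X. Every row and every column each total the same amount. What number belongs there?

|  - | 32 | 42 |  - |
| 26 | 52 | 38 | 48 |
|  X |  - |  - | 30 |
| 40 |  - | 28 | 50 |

Row 2 is complete and sums to 164; that is the magic constant.
Row 4 must total 164; the given cells sum to 118, so (4,2) = 46.
Column 2 must total 164; the given cells sum to 130, so (3,2) = 34.
The remaining cell in column 3 is (3,3) = 164 − 108 = 56.
Column 4 needs 164; the known cells sum to 128, so (1,4) = 36.
Row 1: 32 + 42 + 36 + ? = 164, so (1,1) = 54.
From row 3, 164 − (34 + 56 + 30) gives (3,1) = 44.

44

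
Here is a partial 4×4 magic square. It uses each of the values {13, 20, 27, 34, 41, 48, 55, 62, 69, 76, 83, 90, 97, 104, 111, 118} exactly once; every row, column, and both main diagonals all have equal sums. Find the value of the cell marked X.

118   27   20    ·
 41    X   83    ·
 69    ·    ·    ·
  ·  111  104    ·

The 16 entries sum to 1048, so each line sums to 1048/4 = 262.
Row 1 must total 262; the given cells sum to 165, so (1,4) = 97.
Using column 1: 118 + 41 + 69 + ? → (4,1) = 262 − 228 = 34.
Column 3: 20 + 83 + 104 + ? = 262, so (3,3) = 55.
Anti-diagonal needs 262; the known cells sum to 214, so (3,2) = 48.
Row 3 must total 262; the given cells sum to 172, so (3,4) = 90.
Row 4: 34 + 111 + 104 + ? = 262, so (4,4) = 13.
Column 2 must total 262; the given cells sum to 186, so (2,2) = 76.

76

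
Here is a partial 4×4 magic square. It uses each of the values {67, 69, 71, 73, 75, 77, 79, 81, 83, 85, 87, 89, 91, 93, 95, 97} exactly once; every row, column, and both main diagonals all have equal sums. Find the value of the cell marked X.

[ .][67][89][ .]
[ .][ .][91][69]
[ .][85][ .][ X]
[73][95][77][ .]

97

The 16 entries sum to 1312, so each line sums to 1312/4 = 328.
Using row 4: 73 + 95 + 77 + ? → (4,4) = 328 − 245 = 83.
Using column 2: 67 + 85 + 95 + ? → (2,2) = 328 − 247 = 81.
Column 3 must total 328; the given cells sum to 257, so (3,3) = 71.
Main diagonal needs 328; the known cells sum to 235, so (1,1) = 93.
Anti-diagonal: 91 + 85 + 73 + ? = 328, so (1,4) = 79.
The remaining cell in row 2 is (2,1) = 328 − 241 = 87.
Using column 1: 93 + 87 + 73 + ? → (3,1) = 328 − 253 = 75.
Column 4 needs 328; the known cells sum to 231, so (3,4) = 97.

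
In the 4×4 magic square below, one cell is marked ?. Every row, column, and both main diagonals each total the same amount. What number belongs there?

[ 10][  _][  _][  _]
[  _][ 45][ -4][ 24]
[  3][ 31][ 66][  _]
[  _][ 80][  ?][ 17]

-11

Main diagonal is complete and sums to 138; that is the magic constant.
Using row 2: 45 + (-4) + 24 + ? → (2,1) = 138 − 65 = 73.
Row 3 needs 138; the known cells sum to 100, so (3,4) = 38.
Column 1 must total 138; the given cells sum to 86, so (4,1) = 52.
Column 2 must total 138; the given cells sum to 156, so (1,2) = -18.
The remaining cell in column 4 is (1,4) = 138 − 79 = 59.
From row 1, 138 − (10 + (-18) + 59) gives (1,3) = 87.
The remaining cell in row 4 is (4,3) = 138 − 149 = -11.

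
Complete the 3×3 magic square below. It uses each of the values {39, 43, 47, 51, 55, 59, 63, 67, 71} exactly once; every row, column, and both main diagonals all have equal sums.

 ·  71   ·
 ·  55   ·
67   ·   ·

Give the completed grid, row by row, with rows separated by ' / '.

The 9 entries sum to 495, so each line sums to 495/3 = 165.
Using column 2: 71 + 55 + ? → (3,2) = 165 − 126 = 39.
Anti-diagonal needs 165; the known cells sum to 122, so (1,3) = 43.
From row 1, 165 − (71 + 43) gives (1,1) = 51.
Using row 3: 67 + 39 + ? → (3,3) = 165 − 106 = 59.
From column 1, 165 − (51 + 67) gives (2,1) = 47.
From column 3, 165 − (43 + 59) gives (2,3) = 63.

51 71 43 / 47 55 63 / 67 39 59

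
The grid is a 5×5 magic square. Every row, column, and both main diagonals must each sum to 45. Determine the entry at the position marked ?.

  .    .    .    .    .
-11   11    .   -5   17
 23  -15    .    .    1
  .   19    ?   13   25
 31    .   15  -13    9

-9

From row 2, 45 − (-11 + 11 + (-5) + 17) gives (2,3) = 33.
The remaining cell in row 5 is (5,2) = 45 − 42 = 3.
Column 2 must total 45; the given cells sum to 18, so (1,2) = 27.
Column 5: 17 + 1 + 25 + 9 + ? = 45, so (1,5) = -7.
Anti-diagonal needs 45; the known cells sum to 38, so (3,3) = 7.
From row 3, 45 − (23 + (-15) + 7 + 1) gives (3,4) = 29.
The remaining cell in column 4 is (1,4) = 45 − 24 = 21.
Main diagonal must total 45; the given cells sum to 40, so (1,1) = 5.
From row 1, 45 − (5 + 27 + 21 + (-7)) gives (1,3) = -1.
Column 1 needs 45; the known cells sum to 48, so (4,1) = -3.
Column 3 needs 45; the known cells sum to 54, so (4,3) = -9.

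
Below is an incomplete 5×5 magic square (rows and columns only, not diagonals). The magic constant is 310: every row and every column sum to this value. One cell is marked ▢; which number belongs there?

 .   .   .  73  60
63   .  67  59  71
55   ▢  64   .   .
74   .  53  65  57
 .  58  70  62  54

72

The remaining cell in row 2 is (2,2) = 310 − 260 = 50.
Row 4 needs 310; the known cells sum to 249, so (4,2) = 61.
Using row 5: 58 + 70 + 62 + 54 + ? → (5,1) = 310 − 244 = 66.
From column 1, 310 − (63 + 55 + 74 + 66) gives (1,1) = 52.
Column 3: 67 + 64 + 53 + 70 + ? = 310, so (1,3) = 56.
Column 4: 73 + 59 + 65 + 62 + ? = 310, so (3,4) = 51.
Column 5 needs 310; the known cells sum to 242, so (3,5) = 68.
Using row 1: 52 + 56 + 73 + 60 + ? → (1,2) = 310 − 241 = 69.
Row 3 needs 310; the known cells sum to 238, so (3,2) = 72.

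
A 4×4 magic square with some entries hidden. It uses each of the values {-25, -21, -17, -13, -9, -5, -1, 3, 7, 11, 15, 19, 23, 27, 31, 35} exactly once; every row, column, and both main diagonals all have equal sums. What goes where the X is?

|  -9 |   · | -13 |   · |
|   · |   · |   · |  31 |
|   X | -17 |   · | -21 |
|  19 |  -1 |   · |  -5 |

The 16 entries sum to 80, so each line sums to 80/4 = 20.
Row 4 must total 20; the given cells sum to 13, so (4,3) = 7.
From column 4, 20 − (31 + (-21) + (-5)) gives (1,4) = 15.
Using anti-diagonal: 15 + (-17) + 19 + ? → (2,3) = 20 − 17 = 3.
Row 1: -9 + (-13) + 15 + ? = 20, so (1,2) = 27.
Column 2 needs 20; the known cells sum to 9, so (2,2) = 11.
Using column 3: -13 + 3 + 7 + ? → (3,3) = 20 − (-3) = 23.
Row 2 needs 20; the known cells sum to 45, so (2,1) = -25.
From row 3, 20 − (-17 + 23 + (-21)) gives (3,1) = 35.

35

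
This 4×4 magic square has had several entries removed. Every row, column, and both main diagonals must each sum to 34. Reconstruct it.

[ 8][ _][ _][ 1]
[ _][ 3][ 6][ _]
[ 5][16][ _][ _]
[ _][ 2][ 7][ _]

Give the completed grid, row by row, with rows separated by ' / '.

Column 2 must total 34; the given cells sum to 21, so (1,2) = 13.
Anti-diagonal: 1 + 6 + 16 + ? = 34, so (4,1) = 11.
Row 1 needs 34; the known cells sum to 22, so (1,3) = 12.
Row 4 needs 34; the known cells sum to 20, so (4,4) = 14.
The remaining cell in column 1 is (2,1) = 34 − 24 = 10.
From column 3, 34 − (12 + 6 + 7) gives (3,3) = 9.
The remaining cell in row 2 is (2,4) = 34 − 19 = 15.
Row 3 must total 34; the given cells sum to 30, so (3,4) = 4.

8 13 12 1 / 10 3 6 15 / 5 16 9 4 / 11 2 7 14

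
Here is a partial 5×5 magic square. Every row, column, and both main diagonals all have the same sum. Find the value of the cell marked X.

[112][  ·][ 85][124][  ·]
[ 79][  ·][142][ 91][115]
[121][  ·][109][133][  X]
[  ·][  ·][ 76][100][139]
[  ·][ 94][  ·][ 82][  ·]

97

Column 4 is complete and sums to 530; that is the magic constant.
Row 2 must total 530; the given cells sum to 427, so (2,2) = 103.
Column 3: 85 + 142 + 109 + 76 + ? = 530, so (5,3) = 118.
Main diagonal must total 530; the given cells sum to 424, so (5,5) = 106.
Row 5 must total 530; the given cells sum to 400, so (5,1) = 130.
Column 1: 112 + 79 + 121 + 130 + ? = 530, so (4,1) = 88.
From row 4, 530 − (88 + 76 + 100 + 139) gives (4,2) = 127.
Anti-diagonal must total 530; the given cells sum to 457, so (1,5) = 73.
From row 1, 530 − (112 + 85 + 124 + 73) gives (1,2) = 136.
Using column 2: 136 + 103 + 127 + 94 + ? → (3,2) = 530 − 460 = 70.
Column 5: 73 + 115 + 139 + 106 + ? = 530, so (3,5) = 97.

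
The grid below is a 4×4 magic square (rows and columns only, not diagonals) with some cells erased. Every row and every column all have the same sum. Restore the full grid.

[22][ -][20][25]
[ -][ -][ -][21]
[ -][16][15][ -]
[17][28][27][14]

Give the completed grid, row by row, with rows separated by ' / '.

Row 4 is already complete: 17 + 28 + 27 + 14 = 86, so that is the magic constant.
Using row 1: 22 + 20 + 25 + ? → (1,2) = 86 − 67 = 19.
The remaining cell in column 2 is (2,2) = 86 − 63 = 23.
Using column 3: 20 + 15 + 27 + ? → (2,3) = 86 − 62 = 24.
Column 4: 25 + 21 + 14 + ? = 86, so (3,4) = 26.
From row 2, 86 − (23 + 24 + 21) gives (2,1) = 18.
Row 3 needs 86; the known cells sum to 57, so (3,1) = 29.

22 19 20 25 / 18 23 24 21 / 29 16 15 26 / 17 28 27 14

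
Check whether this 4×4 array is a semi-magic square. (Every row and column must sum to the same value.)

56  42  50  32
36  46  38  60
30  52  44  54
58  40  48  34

Row 1: 56 + 42 + 50 + 32 = 180.
Row 2: 36 + 46 + 38 + 60 = 180.
Row 3: 30 + 52 + 44 + 54 = 180.
Row 4: 58 + 40 + 48 + 34 = 180.
Column 1: 56 + 36 + 30 + 58 = 180.
Column 2: 42 + 46 + 52 + 40 = 180.
Column 3: 50 + 38 + 44 + 48 = 180.
Column 4: 32 + 60 + 54 + 34 = 180.
All lines sum to 180.

Yes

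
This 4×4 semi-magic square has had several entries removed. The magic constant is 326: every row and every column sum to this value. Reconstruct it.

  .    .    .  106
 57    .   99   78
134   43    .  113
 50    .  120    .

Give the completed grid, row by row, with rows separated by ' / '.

85 64 71 106 / 57 92 99 78 / 134 43 36 113 / 50 127 120 29

The remaining cell in row 2 is (2,2) = 326 − 234 = 92.
The remaining cell in row 3 is (3,3) = 326 − 290 = 36.
Using column 1: 57 + 134 + 50 + ? → (1,1) = 326 − 241 = 85.
From column 3, 326 − (99 + 36 + 120) gives (1,3) = 71.
From column 4, 326 − (106 + 78 + 113) gives (4,4) = 29.
Row 1: 85 + 71 + 106 + ? = 326, so (1,2) = 64.
The remaining cell in row 4 is (4,2) = 326 − 199 = 127.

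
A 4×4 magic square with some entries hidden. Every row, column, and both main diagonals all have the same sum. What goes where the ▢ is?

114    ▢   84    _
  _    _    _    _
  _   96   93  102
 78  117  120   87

Row 4 is complete and sums to 402; that is the magic constant.
Row 3: 96 + 93 + 102 + ? = 402, so (3,1) = 111.
Column 1 needs 402; the known cells sum to 303, so (2,1) = 99.
From column 3, 402 − (84 + 93 + 120) gives (2,3) = 105.
Main diagonal: 114 + 93 + 87 + ? = 402, so (2,2) = 108.
From anti-diagonal, 402 − (105 + 96 + 78) gives (1,4) = 123.
Row 1: 114 + 84 + 123 + ? = 402, so (1,2) = 81.

81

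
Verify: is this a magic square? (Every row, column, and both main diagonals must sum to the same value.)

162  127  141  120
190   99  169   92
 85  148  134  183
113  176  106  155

Yes

Row 1: 162 + 127 + 141 + 120 = 550.
Row 2: 190 + 99 + 169 + 92 = 550.
Row 3: 85 + 148 + 134 + 183 = 550.
Row 4: 113 + 176 + 106 + 155 = 550.
Column 1: 162 + 190 + 85 + 113 = 550.
Column 2: 127 + 99 + 148 + 176 = 550.
Column 3: 141 + 169 + 134 + 106 = 550.
Column 4: 120 + 92 + 183 + 155 = 550.
Main diagonal: 162 + 99 + 134 + 155 = 550.
Anti-diagonal: 120 + 169 + 148 + 113 = 550.
All lines sum to 550.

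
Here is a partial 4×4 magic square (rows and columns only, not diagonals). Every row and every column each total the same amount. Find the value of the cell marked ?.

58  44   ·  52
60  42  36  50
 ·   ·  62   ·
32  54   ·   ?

46

Row 2 is complete and sums to 188; that is the magic constant.
From row 1, 188 − (58 + 44 + 52) gives (1,3) = 34.
Column 1 must total 188; the given cells sum to 150, so (3,1) = 38.
Column 2 must total 188; the given cells sum to 140, so (3,2) = 48.
Column 3: 34 + 36 + 62 + ? = 188, so (4,3) = 56.
The remaining cell in row 3 is (3,4) = 188 − 148 = 40.
Row 4: 32 + 54 + 56 + ? = 188, so (4,4) = 46.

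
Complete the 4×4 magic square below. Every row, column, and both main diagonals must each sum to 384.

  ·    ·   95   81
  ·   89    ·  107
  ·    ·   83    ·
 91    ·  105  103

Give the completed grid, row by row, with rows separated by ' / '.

Row 4 needs 384; the known cells sum to 299, so (4,2) = 85.
From column 3, 384 − (95 + 83 + 105) gives (2,3) = 101.
From column 4, 384 − (81 + 107 + 103) gives (3,4) = 93.
Main diagonal must total 384; the given cells sum to 275, so (1,1) = 109.
Anti-diagonal must total 384; the given cells sum to 273, so (3,2) = 111.
Using row 1: 109 + 95 + 81 + ? → (1,2) = 384 − 285 = 99.
Row 2: 89 + 101 + 107 + ? = 384, so (2,1) = 87.
Row 3: 111 + 83 + 93 + ? = 384, so (3,1) = 97.

109 99 95 81 / 87 89 101 107 / 97 111 83 93 / 91 85 105 103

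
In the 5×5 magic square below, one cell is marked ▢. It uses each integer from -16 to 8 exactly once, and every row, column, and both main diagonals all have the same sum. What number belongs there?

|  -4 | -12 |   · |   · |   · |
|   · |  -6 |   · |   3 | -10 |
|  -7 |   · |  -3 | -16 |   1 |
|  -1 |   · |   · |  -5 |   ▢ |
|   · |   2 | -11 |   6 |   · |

The entries are -16 through 8, which sum to -100, so each line sums to -100/5 = -20.
Row 3: -7 + (-3) + (-16) + 1 + ? = -20, so (3,2) = 5.
Column 2 must total -20; the given cells sum to -11, so (4,2) = -9.
The remaining cell in column 4 is (1,4) = -20 − (-12) = -8.
Main diagonal must total -20; the given cells sum to -18, so (5,5) = -2.
The remaining cell in row 5 is (5,1) = -20 − (-5) = -15.
Using column 1: -4 + (-7) + (-1) + (-15) + ? → (2,1) = -20 − (-27) = 7.
Using anti-diagonal: 3 + (-3) + (-9) + (-15) + ? → (1,5) = -20 − (-24) = 4.
Row 1 needs -20; the known cells sum to -20, so (1,3) = 0.
Row 2: 7 + (-6) + 3 + (-10) + ? = -20, so (2,3) = -14.
The remaining cell in column 3 is (4,3) = -20 − (-28) = 8.
Column 5 needs -20; the known cells sum to -7, so (4,5) = -13.

-13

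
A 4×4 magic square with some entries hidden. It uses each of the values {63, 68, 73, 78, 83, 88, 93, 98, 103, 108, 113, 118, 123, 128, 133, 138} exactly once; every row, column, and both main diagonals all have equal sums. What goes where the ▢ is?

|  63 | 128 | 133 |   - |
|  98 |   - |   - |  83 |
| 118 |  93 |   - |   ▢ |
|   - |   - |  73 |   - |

The 16 entries sum to 1608, so each line sums to 1608/4 = 402.
Row 1 needs 402; the known cells sum to 324, so (1,4) = 78.
Column 1 needs 402; the known cells sum to 279, so (4,1) = 123.
Anti-diagonal: 78 + 93 + 123 + ? = 402, so (2,3) = 108.
Row 2: 98 + 108 + 83 + ? = 402, so (2,2) = 113.
From column 2, 402 − (128 + 113 + 93) gives (4,2) = 68.
Using column 3: 133 + 108 + 73 + ? → (3,3) = 402 − 314 = 88.
Using main diagonal: 63 + 113 + 88 + ? → (4,4) = 402 − 264 = 138.
From row 3, 402 − (118 + 93 + 88) gives (3,4) = 103.

103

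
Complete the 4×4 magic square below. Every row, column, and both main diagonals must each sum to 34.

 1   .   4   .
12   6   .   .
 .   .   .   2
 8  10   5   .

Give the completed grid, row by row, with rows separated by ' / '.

1 15 4 14 / 12 6 9 7 / 13 3 16 2 / 8 10 5 11

The remaining cell in row 4 is (4,4) = 34 − 23 = 11.
Column 1: 1 + 12 + 8 + ? = 34, so (3,1) = 13.
From main diagonal, 34 − (1 + 6 + 11) gives (3,3) = 16.
Row 3 needs 34; the known cells sum to 31, so (3,2) = 3.
Using column 2: 6 + 3 + 10 + ? → (1,2) = 34 − 19 = 15.
Using column 3: 4 + 16 + 5 + ? → (2,3) = 34 − 25 = 9.
Anti-diagonal needs 34; the known cells sum to 20, so (1,4) = 14.
Using row 2: 12 + 6 + 9 + ? → (2,4) = 34 − 27 = 7.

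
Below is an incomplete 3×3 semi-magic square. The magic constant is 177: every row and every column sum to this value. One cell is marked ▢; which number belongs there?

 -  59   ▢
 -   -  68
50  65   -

Row 3: 50 + 65 + ? = 177, so (3,3) = 62.
The remaining cell in column 2 is (2,2) = 177 − 124 = 53.
From column 3, 177 − (68 + 62) gives (1,3) = 47.

47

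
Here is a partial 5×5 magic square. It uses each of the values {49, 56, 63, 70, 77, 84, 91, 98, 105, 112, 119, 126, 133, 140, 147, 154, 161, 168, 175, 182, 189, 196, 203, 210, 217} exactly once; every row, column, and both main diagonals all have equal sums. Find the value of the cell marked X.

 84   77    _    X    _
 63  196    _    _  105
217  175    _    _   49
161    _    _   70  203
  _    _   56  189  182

The 25 entries sum to 3325, so each line sums to 3325/5 = 665.
Column 1 must total 665; the given cells sum to 525, so (5,1) = 140.
The remaining cell in column 5 is (1,5) = 665 − 539 = 126.
From main diagonal, 665 − (84 + 196 + 70 + 182) gives (3,3) = 133.
From row 3, 665 − (217 + 175 + 133 + 49) gives (3,4) = 91.
The remaining cell in row 5 is (5,2) = 665 − 567 = 98.
Column 2 needs 665; the known cells sum to 546, so (4,2) = 119.
The remaining cell in anti-diagonal is (2,4) = 665 − 518 = 147.
Row 2: 63 + 196 + 147 + 105 + ? = 665, so (2,3) = 154.
Row 4 needs 665; the known cells sum to 553, so (4,3) = 112.
From column 3, 665 − (154 + 133 + 112 + 56) gives (1,3) = 210.
From column 4, 665 − (147 + 91 + 70 + 189) gives (1,4) = 168.

168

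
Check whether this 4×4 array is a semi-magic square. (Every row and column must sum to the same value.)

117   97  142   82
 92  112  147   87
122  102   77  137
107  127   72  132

Row 1: 117 + 97 + 142 + 82 = 438.
Row 2: 92 + 112 + 147 + 87 = 438.
Row 3: 122 + 102 + 77 + 137 = 438.
Row 4: 107 + 127 + 72 + 132 = 438.
Column 1: 117 + 92 + 122 + 107 = 438.
Column 2: 97 + 112 + 102 + 127 = 438.
Column 3: 142 + 147 + 77 + 72 = 438.
Column 4: 82 + 87 + 137 + 132 = 438.
All lines sum to 438.

Yes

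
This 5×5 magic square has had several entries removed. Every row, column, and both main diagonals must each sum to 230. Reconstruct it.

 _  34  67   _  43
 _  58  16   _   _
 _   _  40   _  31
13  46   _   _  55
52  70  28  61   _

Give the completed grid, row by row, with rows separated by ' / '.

Using row 5: 52 + 70 + 28 + 61 + ? → (5,5) = 230 − 211 = 19.
From column 2, 230 − (34 + 58 + 46 + 70) gives (3,2) = 22.
From column 3, 230 − (67 + 16 + 40 + 28) gives (4,3) = 79.
The remaining cell in column 5 is (2,5) = 230 − 148 = 82.
Anti-diagonal: 43 + 40 + 46 + 52 + ? = 230, so (2,4) = 49.
Row 2 needs 230; the known cells sum to 205, so (2,1) = 25.
The remaining cell in row 4 is (4,4) = 230 − 193 = 37.
The remaining cell in main diagonal is (1,1) = 230 − 154 = 76.
From row 1, 230 − (76 + 34 + 67 + 43) gives (1,4) = 10.
Column 1 needs 230; the known cells sum to 166, so (3,1) = 64.
Column 4 needs 230; the known cells sum to 157, so (3,4) = 73.

76 34 67 10 43 / 25 58 16 49 82 / 64 22 40 73 31 / 13 46 79 37 55 / 52 70 28 61 19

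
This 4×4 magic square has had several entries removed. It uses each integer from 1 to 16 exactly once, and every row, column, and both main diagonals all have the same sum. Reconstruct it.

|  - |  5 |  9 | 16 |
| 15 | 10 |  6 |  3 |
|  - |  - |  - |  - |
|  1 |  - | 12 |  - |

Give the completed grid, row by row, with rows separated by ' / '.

4 5 9 16 / 15 10 6 3 / 14 11 7 2 / 1 8 12 13

The entries are 1 through 16, which sum to 136, so each line sums to 136/4 = 34.
Row 1 needs 34; the known cells sum to 30, so (1,1) = 4.
Column 1 must total 34; the given cells sum to 20, so (3,1) = 14.
Column 3 must total 34; the given cells sum to 27, so (3,3) = 7.
The remaining cell in main diagonal is (4,4) = 34 − 21 = 13.
The remaining cell in anti-diagonal is (3,2) = 34 − 23 = 11.
Row 3 must total 34; the given cells sum to 32, so (3,4) = 2.
Row 4 must total 34; the given cells sum to 26, so (4,2) = 8.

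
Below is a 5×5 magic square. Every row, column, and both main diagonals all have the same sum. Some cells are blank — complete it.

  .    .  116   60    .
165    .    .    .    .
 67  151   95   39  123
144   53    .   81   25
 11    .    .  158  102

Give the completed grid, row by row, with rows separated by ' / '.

Row 3 is already complete: 67 + 151 + 95 + 39 + 123 = 475, so that is the magic constant.
The remaining cell in row 4 is (4,3) = 475 − 303 = 172.
Using column 1: 165 + 67 + 144 + 11 + ? → (1,1) = 475 − 387 = 88.
Using column 4: 60 + 39 + 81 + 158 + ? → (2,4) = 475 − 338 = 137.
Using main diagonal: 88 + 95 + 81 + 102 + ? → (2,2) = 475 − 366 = 109.
Anti-diagonal needs 475; the known cells sum to 296, so (1,5) = 179.
Row 1 needs 475; the known cells sum to 443, so (1,2) = 32.
Column 2 needs 475; the known cells sum to 345, so (5,2) = 130.
Column 5: 179 + 123 + 25 + 102 + ? = 475, so (2,5) = 46.
From row 2, 475 − (165 + 109 + 137 + 46) gives (2,3) = 18.
Row 5 needs 475; the known cells sum to 401, so (5,3) = 74.

88 32 116 60 179 / 165 109 18 137 46 / 67 151 95 39 123 / 144 53 172 81 25 / 11 130 74 158 102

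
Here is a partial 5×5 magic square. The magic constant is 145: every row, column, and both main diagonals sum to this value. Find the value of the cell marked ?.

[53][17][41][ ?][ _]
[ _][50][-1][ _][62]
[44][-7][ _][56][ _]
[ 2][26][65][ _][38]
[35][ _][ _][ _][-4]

Row 4: 2 + 26 + 65 + 38 + ? = 145, so (4,4) = 14.
From column 1, 145 − (53 + 44 + 2 + 35) gives (2,1) = 11.
From column 2, 145 − (17 + 50 + (-7) + 26) gives (5,2) = 59.
The remaining cell in main diagonal is (3,3) = 145 − 113 = 32.
Row 2 needs 145; the known cells sum to 122, so (2,4) = 23.
Row 3 must total 145; the given cells sum to 125, so (3,5) = 20.
From column 3, 145 − (41 + (-1) + 32 + 65) gives (5,3) = 8.
From column 5, 145 − (62 + 20 + 38 + (-4)) gives (1,5) = 29.
Row 1 needs 145; the known cells sum to 140, so (1,4) = 5.

5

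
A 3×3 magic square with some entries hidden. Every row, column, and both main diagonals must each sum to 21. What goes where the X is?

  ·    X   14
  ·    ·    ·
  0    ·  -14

-21

From row 3, 21 − (0 + (-14)) gives (3,2) = 35.
From column 3, 21 − (14 + (-14)) gives (2,3) = 21.
Anti-diagonal must total 21; the given cells sum to 14, so (2,2) = 7.
From row 2, 21 − (7 + 21) gives (2,1) = -7.
Column 1 must total 21; the given cells sum to -7, so (1,1) = 28.
Column 2 must total 21; the given cells sum to 42, so (1,2) = -21.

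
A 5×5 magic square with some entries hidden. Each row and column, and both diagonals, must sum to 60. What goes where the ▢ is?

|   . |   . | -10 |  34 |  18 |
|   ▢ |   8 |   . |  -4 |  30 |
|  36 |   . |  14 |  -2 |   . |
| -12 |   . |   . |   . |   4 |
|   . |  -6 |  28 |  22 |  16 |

Row 5 needs 60; the known cells sum to 60, so (5,1) = 0.
Using column 4: 34 + (-4) + (-2) + 22 + ? → (4,4) = 60 − 50 = 10.
From column 5, 60 − (18 + 30 + 4 + 16) gives (3,5) = -8.
From main diagonal, 60 − (8 + 14 + 10 + 16) gives (1,1) = 12.
The remaining cell in anti-diagonal is (4,2) = 60 − 28 = 32.
Row 1: 12 + (-10) + 34 + 18 + ? = 60, so (1,2) = 6.
From row 3, 60 − (36 + 14 + (-2) + (-8)) gives (3,2) = 20.
From row 4, 60 − (-12 + 32 + 10 + 4) gives (4,3) = 26.
From column 1, 60 − (12 + 36 + (-12) + 0) gives (2,1) = 24.

24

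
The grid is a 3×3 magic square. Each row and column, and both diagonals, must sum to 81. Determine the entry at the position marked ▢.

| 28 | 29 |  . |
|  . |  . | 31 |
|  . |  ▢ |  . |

25

Using row 1: 28 + 29 + ? → (1,3) = 81 − 57 = 24.
The remaining cell in column 3 is (3,3) = 81 − 55 = 26.
From main diagonal, 81 − (28 + 26) gives (2,2) = 27.
From anti-diagonal, 81 − (24 + 27) gives (3,1) = 30.
Using row 2: 27 + 31 + ? → (2,1) = 81 − 58 = 23.
Row 3 needs 81; the known cells sum to 56, so (3,2) = 25.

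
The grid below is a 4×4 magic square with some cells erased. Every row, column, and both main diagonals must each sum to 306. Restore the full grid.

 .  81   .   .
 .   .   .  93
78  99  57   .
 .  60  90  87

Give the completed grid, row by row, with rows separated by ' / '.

Using row 3: 78 + 99 + 57 + ? → (3,4) = 306 − 234 = 72.
From row 4, 306 − (60 + 90 + 87) gives (4,1) = 69.
Column 2 needs 306; the known cells sum to 240, so (2,2) = 66.
Using column 4: 93 + 72 + 87 + ? → (1,4) = 306 − 252 = 54.
Main diagonal: 66 + 57 + 87 + ? = 306, so (1,1) = 96.
Anti-diagonal needs 306; the known cells sum to 222, so (2,3) = 84.
Using row 1: 96 + 81 + 54 + ? → (1,3) = 306 − 231 = 75.
Using row 2: 66 + 84 + 93 + ? → (2,1) = 306 − 243 = 63.

96 81 75 54 / 63 66 84 93 / 78 99 57 72 / 69 60 90 87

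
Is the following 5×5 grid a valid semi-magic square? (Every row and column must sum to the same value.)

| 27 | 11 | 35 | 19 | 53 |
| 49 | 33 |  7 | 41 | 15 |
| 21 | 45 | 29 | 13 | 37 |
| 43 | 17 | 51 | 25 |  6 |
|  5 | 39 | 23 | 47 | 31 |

Row 1: 27 + 11 + 35 + 19 + 53 = 145.
Row 2: 49 + 33 + 7 + 41 + 15 = 145.
Row 3: 21 + 45 + 29 + 13 + 37 = 145.
Row 4: 43 + 17 + 51 + 25 + 6 = 142.
Row 5: 5 + 39 + 23 + 47 + 31 = 145.
Column 1: 27 + 49 + 21 + 43 + 5 = 145.
Column 2: 11 + 33 + 45 + 17 + 39 = 145.
Column 3: 35 + 7 + 29 + 51 + 23 = 145.
Column 4: 19 + 41 + 13 + 25 + 47 = 145.
Column 5: 53 + 15 + 37 + 6 + 31 = 142.

No — column 2 sums to 145 but column 5 sums to 142.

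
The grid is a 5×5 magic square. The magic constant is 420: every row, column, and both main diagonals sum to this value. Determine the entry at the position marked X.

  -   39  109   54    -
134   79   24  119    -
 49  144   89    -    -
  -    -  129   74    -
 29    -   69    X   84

Row 2 needs 420; the known cells sum to 356, so (2,5) = 64.
Using main diagonal: 79 + 89 + 74 + 84 + ? → (1,1) = 420 − 326 = 94.
The remaining cell in row 1 is (1,5) = 420 − 296 = 124.
Column 1 needs 420; the known cells sum to 306, so (4,1) = 114.
Anti-diagonal: 124 + 119 + 89 + 29 + ? = 420, so (4,2) = 59.
Row 4 must total 420; the given cells sum to 376, so (4,5) = 44.
Column 2 needs 420; the known cells sum to 321, so (5,2) = 99.
Column 5 needs 420; the known cells sum to 316, so (3,5) = 104.
From row 3, 420 − (49 + 144 + 89 + 104) gives (3,4) = 34.
Row 5: 29 + 99 + 69 + 84 + ? = 420, so (5,4) = 139.

139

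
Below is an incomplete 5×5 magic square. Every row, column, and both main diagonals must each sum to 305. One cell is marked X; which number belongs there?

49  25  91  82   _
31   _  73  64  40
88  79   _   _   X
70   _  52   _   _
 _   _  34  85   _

Using row 1: 49 + 25 + 91 + 82 + ? → (1,5) = 305 − 247 = 58.
From row 2, 305 − (31 + 73 + 64 + 40) gives (2,2) = 97.
Column 1 needs 305; the known cells sum to 238, so (5,1) = 67.
Column 3 needs 305; the known cells sum to 250, so (3,3) = 55.
The remaining cell in anti-diagonal is (4,2) = 305 − 244 = 61.
Column 2 must total 305; the given cells sum to 262, so (5,2) = 43.
From row 5, 305 − (67 + 43 + 34 + 85) gives (5,5) = 76.
Main diagonal: 49 + 97 + 55 + 76 + ? = 305, so (4,4) = 28.
Row 4 must total 305; the given cells sum to 211, so (4,5) = 94.
The remaining cell in column 4 is (3,4) = 305 − 259 = 46.
Column 5: 58 + 40 + 94 + 76 + ? = 305, so (3,5) = 37.

37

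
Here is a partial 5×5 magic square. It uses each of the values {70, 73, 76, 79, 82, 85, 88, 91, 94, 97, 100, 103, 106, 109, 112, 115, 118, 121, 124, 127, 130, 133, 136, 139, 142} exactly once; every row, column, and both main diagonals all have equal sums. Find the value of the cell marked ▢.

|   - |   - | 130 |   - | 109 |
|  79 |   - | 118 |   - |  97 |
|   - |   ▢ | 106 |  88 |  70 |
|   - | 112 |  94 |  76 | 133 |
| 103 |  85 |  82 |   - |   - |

124

The 25 entries sum to 2650, so each line sums to 2650/5 = 530.
From row 4, 530 − (112 + 94 + 76 + 133) gives (4,1) = 115.
Column 5 needs 530; the known cells sum to 409, so (5,5) = 121.
The remaining cell in anti-diagonal is (2,4) = 530 − 430 = 100.
The remaining cell in row 2 is (2,2) = 530 − 394 = 136.
Row 5 needs 530; the known cells sum to 391, so (5,4) = 139.
Column 4: 100 + 88 + 76 + 139 + ? = 530, so (1,4) = 127.
Main diagonal: 136 + 106 + 76 + 121 + ? = 530, so (1,1) = 91.
Using row 1: 91 + 130 + 127 + 109 + ? → (1,2) = 530 − 457 = 73.
Column 1 must total 530; the given cells sum to 388, so (3,1) = 142.
Column 2 needs 530; the known cells sum to 406, so (3,2) = 124.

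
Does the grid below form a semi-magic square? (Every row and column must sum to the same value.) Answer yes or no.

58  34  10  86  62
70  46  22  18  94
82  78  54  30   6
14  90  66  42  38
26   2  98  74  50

Row 1: 58 + 34 + 10 + 86 + 62 = 250.
Row 2: 70 + 46 + 22 + 18 + 94 = 250.
Row 3: 82 + 78 + 54 + 30 + 6 = 250.
Row 4: 14 + 90 + 66 + 42 + 38 = 250.
Row 5: 26 + 2 + 98 + 74 + 50 = 250.
Column 1: 58 + 70 + 82 + 14 + 26 = 250.
Column 2: 34 + 46 + 78 + 90 + 2 = 250.
Column 3: 10 + 22 + 54 + 66 + 98 = 250.
Column 4: 86 + 18 + 30 + 42 + 74 = 250.
Column 5: 62 + 94 + 6 + 38 + 50 = 250.
All lines sum to 250.

Yes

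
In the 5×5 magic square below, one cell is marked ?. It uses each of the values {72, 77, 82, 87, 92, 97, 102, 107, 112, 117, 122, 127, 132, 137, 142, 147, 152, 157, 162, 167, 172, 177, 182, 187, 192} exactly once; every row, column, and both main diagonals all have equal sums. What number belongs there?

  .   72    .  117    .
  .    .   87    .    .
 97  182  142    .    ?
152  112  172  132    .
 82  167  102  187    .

162

The 25 entries sum to 3300, so each line sums to 3300/5 = 660.
Row 4: 152 + 112 + 172 + 132 + ? = 660, so (4,5) = 92.
Using row 5: 82 + 167 + 102 + 187 + ? → (5,5) = 660 − 538 = 122.
From column 2, 660 − (72 + 182 + 112 + 167) gives (2,2) = 127.
Using column 3: 87 + 142 + 172 + 102 + ? → (1,3) = 660 − 503 = 157.
Main diagonal needs 660; the known cells sum to 523, so (1,1) = 137.
The remaining cell in row 1 is (1,5) = 660 − 483 = 177.
From column 1, 660 − (137 + 97 + 152 + 82) gives (2,1) = 192.
The remaining cell in anti-diagonal is (2,4) = 660 − 513 = 147.
From row 2, 660 − (192 + 127 + 87 + 147) gives (2,5) = 107.
Column 4 needs 660; the known cells sum to 583, so (3,4) = 77.
Column 5 needs 660; the known cells sum to 498, so (3,5) = 162.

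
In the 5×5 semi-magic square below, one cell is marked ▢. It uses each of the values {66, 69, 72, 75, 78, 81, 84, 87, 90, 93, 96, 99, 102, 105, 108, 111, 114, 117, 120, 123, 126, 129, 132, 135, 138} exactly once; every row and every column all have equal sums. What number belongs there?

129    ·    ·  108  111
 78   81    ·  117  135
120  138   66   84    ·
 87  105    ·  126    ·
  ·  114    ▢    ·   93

132

The 25 entries sum to 2550, so each line sums to 2550/5 = 510.
Row 2: 78 + 81 + 117 + 135 + ? = 510, so (2,3) = 99.
Row 3 needs 510; the known cells sum to 408, so (3,5) = 102.
Column 1 needs 510; the known cells sum to 414, so (5,1) = 96.
Column 2 must total 510; the given cells sum to 438, so (1,2) = 72.
Column 4: 108 + 117 + 84 + 126 + ? = 510, so (5,4) = 75.
Using column 5: 111 + 135 + 102 + 93 + ? → (4,5) = 510 − 441 = 69.
From row 1, 510 − (129 + 72 + 108 + 111) gives (1,3) = 90.
From row 4, 510 − (87 + 105 + 126 + 69) gives (4,3) = 123.
Using row 5: 96 + 114 + 75 + 93 + ? → (5,3) = 510 − 378 = 132.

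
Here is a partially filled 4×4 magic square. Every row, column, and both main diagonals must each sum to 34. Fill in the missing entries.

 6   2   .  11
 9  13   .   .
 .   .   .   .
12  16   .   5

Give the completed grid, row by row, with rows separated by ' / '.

6 2 15 11 / 9 13 8 4 / 7 3 10 14 / 12 16 1 5

From row 1, 34 − (6 + 2 + 11) gives (1,3) = 15.
Using row 4: 12 + 16 + 5 + ? → (4,3) = 34 − 33 = 1.
Using column 1: 6 + 9 + 12 + ? → (3,1) = 34 − 27 = 7.
Column 2 must total 34; the given cells sum to 31, so (3,2) = 3.
Main diagonal: 6 + 13 + 5 + ? = 34, so (3,3) = 10.
The remaining cell in anti-diagonal is (2,3) = 34 − 26 = 8.
Row 2: 9 + 13 + 8 + ? = 34, so (2,4) = 4.
From row 3, 34 − (7 + 3 + 10) gives (3,4) = 14.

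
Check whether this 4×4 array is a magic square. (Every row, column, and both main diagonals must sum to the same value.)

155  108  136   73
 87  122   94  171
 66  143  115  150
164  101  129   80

Row 1: 155 + 108 + 136 + 73 = 472.
Row 2: 87 + 122 + 94 + 171 = 474.
Row 3: 66 + 143 + 115 + 150 = 474.
Row 4: 164 + 101 + 129 + 80 = 474.
Column 1: 155 + 87 + 66 + 164 = 472.
Column 2: 108 + 122 + 143 + 101 = 474.
Column 3: 136 + 94 + 115 + 129 = 474.
Column 4: 73 + 171 + 150 + 80 = 474.
Main diagonal: 155 + 122 + 115 + 80 = 472.
Anti-diagonal: 73 + 94 + 143 + 164 = 474.

No — column 1 sums to 472 but column 4 sums to 474.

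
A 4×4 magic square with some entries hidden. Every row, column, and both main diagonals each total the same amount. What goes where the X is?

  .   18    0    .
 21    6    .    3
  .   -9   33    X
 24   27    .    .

Column 2 is complete and sums to 42; that is the magic constant.
Row 2 needs 42; the known cells sum to 30, so (2,3) = 12.
Column 3 needs 42; the known cells sum to 45, so (4,3) = -3.
The remaining cell in anti-diagonal is (1,4) = 42 − 27 = 15.
From row 1, 42 − (18 + 0 + 15) gives (1,1) = 9.
Using row 4: 24 + 27 + (-3) + ? → (4,4) = 42 − 48 = -6.
The remaining cell in column 1 is (3,1) = 42 − 54 = -12.
Column 4: 15 + 3 + (-6) + ? = 42, so (3,4) = 30.

30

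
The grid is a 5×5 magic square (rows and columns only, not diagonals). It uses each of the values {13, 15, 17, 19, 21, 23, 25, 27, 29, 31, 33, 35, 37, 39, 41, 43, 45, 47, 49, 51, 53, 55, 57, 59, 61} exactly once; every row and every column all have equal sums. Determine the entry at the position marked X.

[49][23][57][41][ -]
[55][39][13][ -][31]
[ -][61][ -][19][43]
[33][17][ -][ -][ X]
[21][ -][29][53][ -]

59

The 25 entries sum to 925, so each line sums to 925/5 = 185.
Row 1: 49 + 23 + 57 + 41 + ? = 185, so (1,5) = 15.
From row 2, 185 − (55 + 39 + 13 + 31) gives (2,4) = 47.
From column 1, 185 − (49 + 55 + 33 + 21) gives (3,1) = 27.
Column 2 must total 185; the given cells sum to 140, so (5,2) = 45.
Column 4 needs 185; the known cells sum to 160, so (4,4) = 25.
Using row 3: 27 + 61 + 19 + 43 + ? → (3,3) = 185 − 150 = 35.
Row 5 needs 185; the known cells sum to 148, so (5,5) = 37.
Column 3 needs 185; the known cells sum to 134, so (4,3) = 51.
Column 5: 15 + 31 + 43 + 37 + ? = 185, so (4,5) = 59.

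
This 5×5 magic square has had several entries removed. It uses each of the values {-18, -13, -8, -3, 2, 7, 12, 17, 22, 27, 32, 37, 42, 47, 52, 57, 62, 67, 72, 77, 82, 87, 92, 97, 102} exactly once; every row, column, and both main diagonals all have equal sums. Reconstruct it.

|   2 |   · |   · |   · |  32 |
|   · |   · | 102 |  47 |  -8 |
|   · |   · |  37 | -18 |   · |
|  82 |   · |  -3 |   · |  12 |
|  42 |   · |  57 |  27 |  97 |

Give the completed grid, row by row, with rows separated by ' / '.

The 25 entries sum to 1050, so each line sums to 1050/5 = 210.
Row 5 must total 210; the given cells sum to 223, so (5,2) = -13.
From column 3, 210 − (102 + 37 + (-3) + 57) gives (1,3) = 17.
Using column 5: 32 + (-8) + 12 + 97 + ? → (3,5) = 210 − 133 = 77.
Anti-diagonal must total 210; the given cells sum to 158, so (4,2) = 52.
Row 4: 82 + 52 + (-3) + 12 + ? = 210, so (4,4) = 67.
From column 4, 210 − (47 + (-18) + 67 + 27) gives (1,4) = 87.
Main diagonal: 2 + 37 + 67 + 97 + ? = 210, so (2,2) = 7.
Row 1 must total 210; the given cells sum to 138, so (1,2) = 72.
Row 2 must total 210; the given cells sum to 148, so (2,1) = 62.
Using column 1: 2 + 62 + 82 + 42 + ? → (3,1) = 210 − 188 = 22.
From column 2, 210 − (72 + 7 + 52 + (-13)) gives (3,2) = 92.

2 72 17 87 32 / 62 7 102 47 -8 / 22 92 37 -18 77 / 82 52 -3 67 12 / 42 -13 57 27 97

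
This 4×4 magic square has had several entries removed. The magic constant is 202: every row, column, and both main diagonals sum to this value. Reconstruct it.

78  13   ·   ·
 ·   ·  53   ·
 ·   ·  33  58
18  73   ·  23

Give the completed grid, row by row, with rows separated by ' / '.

78 13 28 83 / 43 68 53 38 / 63 48 33 58 / 18 73 88 23

Row 4 needs 202; the known cells sum to 114, so (4,3) = 88.
Column 3 needs 202; the known cells sum to 174, so (1,3) = 28.
From main diagonal, 202 − (78 + 33 + 23) gives (2,2) = 68.
Row 1 needs 202; the known cells sum to 119, so (1,4) = 83.
Column 2: 13 + 68 + 73 + ? = 202, so (3,2) = 48.
Column 4 needs 202; the known cells sum to 164, so (2,4) = 38.
Using row 2: 68 + 53 + 38 + ? → (2,1) = 202 − 159 = 43.
Using row 3: 48 + 33 + 58 + ? → (3,1) = 202 − 139 = 63.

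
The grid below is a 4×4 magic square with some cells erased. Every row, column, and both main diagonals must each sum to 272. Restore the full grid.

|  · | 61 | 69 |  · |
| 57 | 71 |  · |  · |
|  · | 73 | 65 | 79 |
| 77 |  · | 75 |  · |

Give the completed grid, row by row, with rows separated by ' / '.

Row 3 needs 272; the known cells sum to 217, so (3,1) = 55.
Using column 1: 57 + 55 + 77 + ? → (1,1) = 272 − 189 = 83.
Column 2: 61 + 71 + 73 + ? = 272, so (4,2) = 67.
Column 3: 69 + 65 + 75 + ? = 272, so (2,3) = 63.
Using main diagonal: 83 + 71 + 65 + ? → (4,4) = 272 − 219 = 53.
Using anti-diagonal: 63 + 73 + 77 + ? → (1,4) = 272 − 213 = 59.
Row 2 must total 272; the given cells sum to 191, so (2,4) = 81.

83 61 69 59 / 57 71 63 81 / 55 73 65 79 / 77 67 75 53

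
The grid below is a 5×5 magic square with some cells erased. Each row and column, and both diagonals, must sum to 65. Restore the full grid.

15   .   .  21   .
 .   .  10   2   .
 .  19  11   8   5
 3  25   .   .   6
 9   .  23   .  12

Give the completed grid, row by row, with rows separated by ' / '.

15 7 4 21 18 / 16 13 10 2 24 / 22 19 11 8 5 / 3 25 17 14 6 / 9 1 23 20 12

The remaining cell in row 3 is (3,1) = 65 − 43 = 22.
Using column 1: 15 + 22 + 3 + 9 + ? → (2,1) = 65 − 49 = 16.
From anti-diagonal, 65 − (2 + 11 + 25 + 9) gives (1,5) = 18.
From column 5, 65 − (18 + 5 + 6 + 12) gives (2,5) = 24.
Row 2: 16 + 10 + 2 + 24 + ? = 65, so (2,2) = 13.
Main diagonal: 15 + 13 + 11 + 12 + ? = 65, so (4,4) = 14.
From row 4, 65 − (3 + 25 + 14 + 6) gives (4,3) = 17.
The remaining cell in column 3 is (1,3) = 65 − 61 = 4.
Column 4 must total 65; the given cells sum to 45, so (5,4) = 20.
Using row 1: 15 + 4 + 21 + 18 + ? → (1,2) = 65 − 58 = 7.
Row 5: 9 + 23 + 20 + 12 + ? = 65, so (5,2) = 1.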